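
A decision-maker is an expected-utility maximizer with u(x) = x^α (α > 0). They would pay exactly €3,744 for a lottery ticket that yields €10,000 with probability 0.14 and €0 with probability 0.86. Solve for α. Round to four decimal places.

α ≈ 2.0013

Since u(0) = 0, the lottery's EU is 0.14·10000^α.
Setting u(3744) equal to that: 3744^α = 0.14·10000^α ⇒ (3744/10000)^α = 0.14.
Taking logs: α·ln(3744/10000) = ln(0.14), so α = -1.9661129 / -0.9824305 ≈ 2.0013.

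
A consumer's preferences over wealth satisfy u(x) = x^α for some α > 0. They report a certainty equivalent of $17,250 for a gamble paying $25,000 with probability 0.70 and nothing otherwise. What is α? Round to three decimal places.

α ≈ 0.961

Since u(0) = 0, the lottery's EU is 0.70·25000^α.
Equating: 17250^α = 0.70·25000^α, i.e. 0.6900^α = 0.70.
Take logs: α = ln 0.70 / ln(17250/25000) ≈ 0.96122.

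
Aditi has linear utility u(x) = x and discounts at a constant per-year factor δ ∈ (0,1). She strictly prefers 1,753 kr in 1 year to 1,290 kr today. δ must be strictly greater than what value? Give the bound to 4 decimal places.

δ > 0.7359

Comparing present values: 1290 < δ·1753.
So δ > 1290/1753 = 0.73588.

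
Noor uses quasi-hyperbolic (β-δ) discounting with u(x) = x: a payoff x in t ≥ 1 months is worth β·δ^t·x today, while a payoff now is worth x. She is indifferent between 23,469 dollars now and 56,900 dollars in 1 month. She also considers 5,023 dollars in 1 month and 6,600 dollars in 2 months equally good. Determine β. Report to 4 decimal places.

β ≈ 0.5420

From the later pair, β·δ^1·5023 = β·δ^2·6600; dividing through, δ = 5023/6600 = 0.76106.
The first indifference: 23469 = β·δ·56900, so β = 23469/(δ·56900) = 23469/(0.76106·56900) ≈ 0.5420.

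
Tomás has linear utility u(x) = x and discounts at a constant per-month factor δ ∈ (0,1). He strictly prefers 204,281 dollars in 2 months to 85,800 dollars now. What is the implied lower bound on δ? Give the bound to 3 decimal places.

Under u(x) = x this choice says 85800 < δ^2·204281.
Dividing by 204281: δ^2 > 0.42001. Both sides are positive, so the square root keeps the direction.
δ > (85800/204281)^(1/2) ≈ 0.648.

δ > 0.648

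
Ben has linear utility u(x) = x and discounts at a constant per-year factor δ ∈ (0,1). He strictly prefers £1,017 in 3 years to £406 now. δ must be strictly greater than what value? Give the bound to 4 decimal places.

Under u(x) = x this choice says 406 < δ^3·1017.
Dividing by 1017: δ^3 > 0.39921. Both sides are positive, so the cube root keeps the direction.
δ > 0.39921^(1/3) = 0.7363.

δ > 0.7363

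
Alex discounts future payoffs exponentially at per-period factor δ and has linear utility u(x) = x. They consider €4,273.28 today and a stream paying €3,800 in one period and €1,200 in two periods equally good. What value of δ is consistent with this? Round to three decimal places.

δ ≈ 0.880

Present value of the stream is 3800·δ + 1200·δ². Indifference gives 3800δ + 1200δ² = 4273.28.
Rearranged: 1200δ² + 3800δ − 4273.28 = 0.
δ = (−3800 + √(3800² + 4·1200·4273.28)) / (2·1200) = (−3800 + √34951744.00) / 2400 ≈ 0.880.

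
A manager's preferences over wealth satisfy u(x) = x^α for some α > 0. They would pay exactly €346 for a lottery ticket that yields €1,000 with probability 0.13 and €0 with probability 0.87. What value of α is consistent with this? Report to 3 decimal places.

Since u(0) = 0, the lottery's EU is 0.13·1000^α.
Equating: 346^α = 0.13·1000^α, i.e. 0.3460^α = 0.13.
α = ln(0.13) / ln(346/1000) = -2.040221/-1.061317 ≈ 1.922.

α ≈ 1.922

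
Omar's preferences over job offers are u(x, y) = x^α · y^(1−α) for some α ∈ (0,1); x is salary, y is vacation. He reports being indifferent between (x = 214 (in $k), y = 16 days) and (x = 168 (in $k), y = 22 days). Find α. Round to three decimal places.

α ≈ 0.568

Set the two utilities equal: 214^α·16^(1−α) = 168^α·22^(1−α).
(214/168)^α = (22/16)^(1−α); take logs: α·ln(214/168) = (1−α)·ln(22/16), i.e. α·0.242012 = (1−α)·0.318454.
Thus α·(0.560466) = 0.318454, so α = 0.318454/0.560466 ≈ 0.568.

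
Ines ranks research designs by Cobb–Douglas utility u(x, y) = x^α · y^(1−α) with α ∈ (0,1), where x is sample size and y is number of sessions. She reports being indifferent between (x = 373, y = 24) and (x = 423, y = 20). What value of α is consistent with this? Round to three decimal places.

α ≈ 0.592

Indifference: 373^α · 24^(1−α) = 423^α · 20^(1−α).
(373/423)^α = (20/24)^(1−α); take logs: α·ln(373/423) = (1−α)·ln(20/24), i.e. α·-0.125794 = (1−α)·-0.182322.
Thus α·(-0.308116) = -0.182322, so α = -0.182322/-0.308116 ≈ 0.592.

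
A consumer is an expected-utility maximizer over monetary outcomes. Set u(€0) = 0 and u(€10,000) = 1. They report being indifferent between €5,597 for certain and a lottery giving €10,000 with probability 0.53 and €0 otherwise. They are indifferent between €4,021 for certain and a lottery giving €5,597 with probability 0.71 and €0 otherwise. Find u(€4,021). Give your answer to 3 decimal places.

From the first indifference, u(€5,597) = 0.53·u(€10,000) + 0.47·u(€0) = 0.53·1 + 0.47·0 = 0.53.
Then u(€4,021) = 0.71·u(€5,597) + 0.29·u(€0) = 0.71·0.53 + 0.29·0.00 = 0.3763.

0.376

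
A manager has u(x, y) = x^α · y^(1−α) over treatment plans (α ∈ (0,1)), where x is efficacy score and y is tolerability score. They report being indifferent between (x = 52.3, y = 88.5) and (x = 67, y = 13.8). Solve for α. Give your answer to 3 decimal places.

Indifference: 52.3^α · 88.5^(1−α) = 67^α · 13.8^(1−α).
(52.3/67)^α = (13.8/88.5)^(1−α); take logs: α·ln(52.3/67) = (1−α)·ln(13.8/88.5), i.e. α·-0.247696 = (1−α)·-1.858334.
So α/(1−α) = (-1.858334)/(-0.247696) = 7.502479, and α = 7.502479/8.502479 ≈ 0.882.

α ≈ 0.882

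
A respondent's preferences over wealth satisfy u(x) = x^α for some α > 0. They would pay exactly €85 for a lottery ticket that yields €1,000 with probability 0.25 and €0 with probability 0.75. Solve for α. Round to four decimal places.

α ≈ 0.5624

Since u(0) = 0, the lottery's EU is 0.25·1000^α.
Indifference: 85^α = 0.25·1000^α, so (85/1000)^α = 0.25.
α = ln(0.25) / ln(85/1000) = -1.3862944/-2.4651040 ≈ 0.5624.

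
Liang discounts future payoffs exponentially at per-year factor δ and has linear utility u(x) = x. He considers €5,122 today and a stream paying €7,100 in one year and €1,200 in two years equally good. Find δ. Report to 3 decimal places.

The stream is worth 7100δ + 1200δ² today, so 7100δ + 1200δ² = 5122.
So 1200δ² + 7100δ − 5122 = 0.
By the quadratic formula (taking the positive root), δ = (−7100 + √74995600.00) / 2400 ≈ 0.650.

δ ≈ 0.650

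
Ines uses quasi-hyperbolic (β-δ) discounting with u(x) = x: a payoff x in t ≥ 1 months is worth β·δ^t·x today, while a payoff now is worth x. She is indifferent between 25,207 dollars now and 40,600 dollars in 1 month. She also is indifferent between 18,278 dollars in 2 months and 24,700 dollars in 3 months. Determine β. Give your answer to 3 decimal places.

β ≈ 0.839

Both payoffs in the second observation are in the future, so β drops out: δ^2·18278 = δ^3·24700 ⇒ δ = 18278/24700 = 0.74000.
The first indifference: 25207 = β·δ·40600, so β = 25207/(δ·40600) = 25207/(0.74000·40600) ≈ 0.839.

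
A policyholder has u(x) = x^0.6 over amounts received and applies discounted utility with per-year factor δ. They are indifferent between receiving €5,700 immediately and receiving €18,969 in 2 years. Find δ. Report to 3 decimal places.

δ ≈ 0.697

Equating discounted utilities: u(5700) = δ^2·u(18969) ⇒ δ^2 = u(5700)/u(18969).
Since u(x) = x^0.6, δ^2 = (5700/18969)^0.6 = 0.30049^0.6 = 0.48607.
So δ = 0.48607^(1/2) ≈ 0.697.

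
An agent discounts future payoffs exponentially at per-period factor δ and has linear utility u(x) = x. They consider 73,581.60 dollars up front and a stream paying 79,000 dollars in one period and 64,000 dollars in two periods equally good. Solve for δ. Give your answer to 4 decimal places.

δ ≈ 0.6200

Present value of the stream is 79000·δ + 64000·δ². Indifference gives 79000δ + 64000δ² = 73581.60.
So 64000δ² + 79000δ − 73581.60 = 0.
By the quadratic formula (taking the positive root), δ = (−79000 + √25077889600.00) / 128000 ≈ 0.6200.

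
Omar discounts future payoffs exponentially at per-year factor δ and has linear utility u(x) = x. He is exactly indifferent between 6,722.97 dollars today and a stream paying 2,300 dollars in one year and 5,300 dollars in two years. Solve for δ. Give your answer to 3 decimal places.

δ ≈ 0.930

The stream is worth 2300δ + 5300δ² today, so 2300δ + 5300δ² = 6722.97.
Rearranged: 5300δ² + 2300δ − 6722.97 = 0.
δ = (−2300 + √(2300² + 4·5300·6722.97)) / (2·5300) = (−2300 + √147816964.00) / 10600 ≈ 0.930.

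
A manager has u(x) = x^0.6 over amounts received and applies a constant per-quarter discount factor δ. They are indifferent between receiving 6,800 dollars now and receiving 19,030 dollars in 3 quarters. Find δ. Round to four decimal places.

δ ≈ 0.8140

Indifference means u(6800) = δ^3 · u(19030), so δ^3 = u(6800)/u(19030).
With u(x) = x^0.6: δ^3 = 6800^0.6/19030^0.6 = (6800/19030)^0.6 = 0.53931.
Hence δ = (0.53931)^(1/3) = 0.813981.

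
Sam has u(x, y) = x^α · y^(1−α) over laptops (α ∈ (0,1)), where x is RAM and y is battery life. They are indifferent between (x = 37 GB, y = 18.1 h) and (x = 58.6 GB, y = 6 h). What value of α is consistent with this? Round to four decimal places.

Set the two utilities equal: 37^α·18.1^(1−α) = 58.6^α·6^(1−α).
Rearrange to (37/58.6)^α = (6/18.1)^(1−α) and take logs: α·-0.4598168 = (1−α)·-1.1041525.
With A = -0.4598168 and B = -1.1041525: α·A = (1−α)·B, so α = B/(A+B) = -1.1041525/-1.5639693 ≈ 0.7060.

α ≈ 0.7060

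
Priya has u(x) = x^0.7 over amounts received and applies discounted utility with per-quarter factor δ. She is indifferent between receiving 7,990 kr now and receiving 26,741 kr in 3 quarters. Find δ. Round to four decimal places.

Equating discounted utilities: u(7990) = δ^3·u(26741) ⇒ δ^3 = u(7990)/u(26741).
Since u(x) = x^0.7, δ^3 = (7990/26741)^0.7 = 0.29879^0.7 = 0.42930.
Taking the cube root: δ = 0.42930^(1/3) ≈ 0.7544.

δ ≈ 0.7544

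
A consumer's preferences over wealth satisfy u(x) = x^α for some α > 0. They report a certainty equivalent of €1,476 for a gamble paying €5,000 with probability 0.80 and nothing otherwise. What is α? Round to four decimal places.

α ≈ 0.1829

The lottery's expected utility is 0.80·u(5000) + 0.20·u(0) = 0.80·5000^α (since u(0) = 0 for α > 0).
Setting u(1476) equal to that: 1476^α = 0.80·5000^α ⇒ (1476/5000)^α = 0.80.
Take logs: α = ln 0.80 / ln(1476/5000) ≈ 0.182889.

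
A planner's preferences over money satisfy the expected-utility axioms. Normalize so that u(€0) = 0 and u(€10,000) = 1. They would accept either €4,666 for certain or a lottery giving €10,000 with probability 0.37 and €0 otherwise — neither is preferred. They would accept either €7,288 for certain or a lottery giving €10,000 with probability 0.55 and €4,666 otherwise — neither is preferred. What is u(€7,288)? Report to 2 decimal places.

0.72

First, u(€4,666) = 0.37·u(€10,000) + 0.63·u(€0) = 0.37.
Chaining: u(€7,288) = 0.55·1.00 + 0.45·0.37 = 0.7165.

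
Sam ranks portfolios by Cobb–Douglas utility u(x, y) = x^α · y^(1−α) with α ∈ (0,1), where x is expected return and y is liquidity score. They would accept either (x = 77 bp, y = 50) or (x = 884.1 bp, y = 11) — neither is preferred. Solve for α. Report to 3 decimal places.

The Cobb–Douglas utilities coincide, so 77^α·50^(1−α) = 884.1^α·11^(1−α).
(77/884.1)^α = (11/50)^(1−α); take logs: α·ln(77/884.1) = (1−α)·ln(11/50), i.e. α·-2.440765 = (1−α)·-1.514128.
So α/(1−α) = (-1.514128)/(-2.440765) = 0.620350, and α = 0.620350/1.620350 ≈ 0.383.

α ≈ 0.383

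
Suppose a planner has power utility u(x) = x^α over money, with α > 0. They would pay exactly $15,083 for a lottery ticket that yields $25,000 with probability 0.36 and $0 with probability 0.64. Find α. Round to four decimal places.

α ≈ 2.0218

EU(lottery) = 0.36·25000^α + 0.64·0 = 0.36·25000^α.
Setting u(15083) equal to that: 15083^α = 0.36·25000^α ⇒ (15083/25000)^α = 0.36.
α = ln(0.36) / ln(15083/25000) = -1.0216512/-0.5053075 ≈ 2.0218.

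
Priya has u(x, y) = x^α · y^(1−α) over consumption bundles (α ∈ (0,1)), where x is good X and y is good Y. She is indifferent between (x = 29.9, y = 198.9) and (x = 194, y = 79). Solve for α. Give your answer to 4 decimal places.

α ≈ 0.3306

The Cobb–Douglas utilities coincide, so 29.9^α·198.9^(1−α) = 194^α·79^(1−α).
Rearrange to (29.9/194)^α = (79/198.9)^(1−α) and take logs: α·-1.8699997 = (1−α)·-0.9233543.
With A = -1.8699997 and B = -0.9233543: α·A = (1−α)·B, so α = B/(A+B) = -0.9233543/-2.7933540 ≈ 0.3306.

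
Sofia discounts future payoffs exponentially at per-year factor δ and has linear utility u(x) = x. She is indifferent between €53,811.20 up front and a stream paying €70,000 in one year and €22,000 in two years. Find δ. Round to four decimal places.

δ ≈ 0.6400

Present value of the stream is 70000·δ + 22000·δ². Indifference gives 70000δ + 22000δ² = 53811.20.
Rearranged: 22000δ² + 70000δ − 53811.20 = 0.
δ = (−70000 + √(70000² + 4·22000·53811.20)) / (2·22000) = (−70000 + √9635385600.00) / 44000 ≈ 0.6400.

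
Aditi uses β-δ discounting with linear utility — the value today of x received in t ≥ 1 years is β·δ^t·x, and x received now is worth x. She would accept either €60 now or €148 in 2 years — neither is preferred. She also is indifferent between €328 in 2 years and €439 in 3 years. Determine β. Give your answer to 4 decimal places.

From the later pair, β·δ^2·328 = β·δ^3·439; dividing through, δ = 328/439 = 0.74715.
Now use the now-vs-future pair: 60 = β·δ^2·148 gives β = 60/(0.55824·148) ≈ 0.7262.

β ≈ 0.7262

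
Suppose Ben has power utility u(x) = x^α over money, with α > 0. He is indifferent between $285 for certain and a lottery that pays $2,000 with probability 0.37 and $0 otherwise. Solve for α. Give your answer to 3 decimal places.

α ≈ 0.510

The lottery's expected utility is 0.37·u(2000) + 0.63·u(0) = 0.37·2000^α (since u(0) = 0 for α > 0).
Indifference: 285^α = 0.37·2000^α, so (285/2000)^α = 0.37.
Taking logs: α·ln(285/2000) = ln(0.37), so α = -0.994252 / -1.948413 ≈ 0.510.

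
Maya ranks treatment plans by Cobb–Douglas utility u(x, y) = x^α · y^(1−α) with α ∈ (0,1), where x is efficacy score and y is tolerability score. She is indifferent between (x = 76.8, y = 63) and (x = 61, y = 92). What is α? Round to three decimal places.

α ≈ 0.622

The Cobb–Douglas utilities coincide, so 76.8^α·63^(1−α) = 61^α·92^(1−α).
Taking logs: α·ln 76.8 + (1−α)·ln 63 = α·ln 61 + (1−α)·ln 92, i.e. α·0.230331 = (1−α)·0.378654.
Thus α·(0.608985) = 0.378654, so α = 0.378654/0.608985 ≈ 0.622.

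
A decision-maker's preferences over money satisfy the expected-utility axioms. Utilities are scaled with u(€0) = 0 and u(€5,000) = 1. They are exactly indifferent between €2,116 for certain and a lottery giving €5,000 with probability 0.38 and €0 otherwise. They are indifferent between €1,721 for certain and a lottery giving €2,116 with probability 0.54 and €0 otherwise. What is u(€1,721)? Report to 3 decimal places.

First, u(€2,116) = 0.38·u(€5,000) + 0.62·u(€0) = 0.38.
Chaining: u(€1,721) = 0.54·0.38 + 0.46·0.00 = 0.2052.

0.205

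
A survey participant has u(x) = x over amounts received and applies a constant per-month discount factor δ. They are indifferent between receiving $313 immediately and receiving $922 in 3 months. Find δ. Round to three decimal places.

The payoff in 3 months is discounted by δ^3, so u(313) = δ^3·u(922) and δ^3 = u(313)/u(922).
With u(x) = x: δ^3 = 313/922 = 0.33948.
Hence δ = (0.33948)^(1/3) = 0.69760.

δ ≈ 0.698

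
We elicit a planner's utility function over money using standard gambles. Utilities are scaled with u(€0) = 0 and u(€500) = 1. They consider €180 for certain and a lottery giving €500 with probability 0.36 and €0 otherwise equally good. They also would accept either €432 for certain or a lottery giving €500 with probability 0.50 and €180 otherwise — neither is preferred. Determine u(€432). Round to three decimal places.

0.680

The first gamble pins u(€180): it must equal 0.36·1 + 0.64·0 = 0.36.
Then u(€432) = 0.50·u(€500) + 0.50·u(€180) = 0.50·1.00 + 0.50·0.36 = 0.6800.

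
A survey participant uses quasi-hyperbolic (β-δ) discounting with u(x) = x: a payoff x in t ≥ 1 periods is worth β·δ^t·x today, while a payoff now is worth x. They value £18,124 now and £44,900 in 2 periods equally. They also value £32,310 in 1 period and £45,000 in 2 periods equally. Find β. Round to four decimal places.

β ≈ 0.7830

Both payoffs in the second observation are in the future, so β drops out: δ^1·32310 = δ^2·45000 ⇒ δ = 32310/45000 = 0.71800.
Now use the now-vs-future pair: 18124 = β·δ^2·44900 gives β = 18124/(0.51552·44900) ≈ 0.7830.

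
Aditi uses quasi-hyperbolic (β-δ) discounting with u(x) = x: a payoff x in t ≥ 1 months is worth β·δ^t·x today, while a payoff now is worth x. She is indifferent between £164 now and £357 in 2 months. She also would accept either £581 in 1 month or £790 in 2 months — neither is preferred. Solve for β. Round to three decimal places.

From the later pair, β·δ^1·581 = β·δ^2·790; dividing through, δ = 581/790 = 0.73544.
The first indifference: 164 = β·δ^2·357, so β = 164/(δ^2·357) = 164/(0.54088·357) ≈ 0.849.

β ≈ 0.849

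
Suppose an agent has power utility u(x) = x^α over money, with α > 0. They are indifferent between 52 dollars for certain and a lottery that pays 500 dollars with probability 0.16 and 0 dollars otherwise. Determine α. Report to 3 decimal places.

α ≈ 0.810

EU(lottery) = 0.16·500^α + 0.84·0 = 0.16·500^α.
Setting u(52) equal to that: 52^α = 0.16·500^α ⇒ (52/500)^α = 0.16.
Taking logs: α·ln(52/500) = ln(0.16), so α = -1.832581 / -2.263364 ≈ 0.810.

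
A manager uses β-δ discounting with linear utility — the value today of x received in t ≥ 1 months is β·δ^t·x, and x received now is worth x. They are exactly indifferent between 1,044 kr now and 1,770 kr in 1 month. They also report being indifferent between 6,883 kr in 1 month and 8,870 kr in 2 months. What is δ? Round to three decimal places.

δ ≈ 0.776

Both payoffs in the second observation are in the future, so β drops out: δ^1·6883 = δ^2·8870 ⇒ δ = 6883/8870 = 0.77599.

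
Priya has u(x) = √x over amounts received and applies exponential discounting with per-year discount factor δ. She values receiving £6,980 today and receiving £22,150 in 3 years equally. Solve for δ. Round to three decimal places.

The payoff in 3 years is discounted by δ^3, so u(6980) = δ^3·u(22150) and δ^3 = u(6980)/u(22150).
With u(x) = √x: δ^3 = √6980/√22150 = √(6980/22150) = 0.56136.
Taking the cube root: δ = 0.56136^(1/3) ≈ 0.825.

δ ≈ 0.825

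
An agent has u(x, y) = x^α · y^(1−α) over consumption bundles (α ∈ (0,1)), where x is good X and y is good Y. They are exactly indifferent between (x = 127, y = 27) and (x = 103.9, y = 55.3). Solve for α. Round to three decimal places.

Indifference: 127^α · 27^(1−α) = 103.9^α · 55.3^(1−α).
Taking logs: α·ln 127 + (1−α)·ln 27 = α·ln 103.9 + (1−α)·ln 55.3, i.e. α·0.200758 = (1−α)·0.716936.
Thus α·(0.917694) = 0.716936, so α = 0.716936/0.917694 ≈ 0.781.

α ≈ 0.781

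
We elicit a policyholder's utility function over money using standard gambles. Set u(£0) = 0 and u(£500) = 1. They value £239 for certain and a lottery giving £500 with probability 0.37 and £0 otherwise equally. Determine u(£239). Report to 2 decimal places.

0.37

By the standard-gamble method, u(£239) is just the indifference probability on the best outcome: 0.37.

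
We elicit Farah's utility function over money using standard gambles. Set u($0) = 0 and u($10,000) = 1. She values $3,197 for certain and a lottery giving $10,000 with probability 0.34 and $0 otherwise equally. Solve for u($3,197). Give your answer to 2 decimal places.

By the standard-gamble method, u($3,197) is just the indifference probability on the best outcome: 0.34.

0.34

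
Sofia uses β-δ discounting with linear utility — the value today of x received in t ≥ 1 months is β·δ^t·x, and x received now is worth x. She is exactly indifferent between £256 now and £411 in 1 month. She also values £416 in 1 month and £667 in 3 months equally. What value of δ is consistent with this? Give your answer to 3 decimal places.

δ ≈ 0.790

The second indifference involves only future payoffs, so β cancels: β·δ^1·416 = β·δ^3·667, giving δ^2 = 416/667 = 0.62369, so δ = 0.78974.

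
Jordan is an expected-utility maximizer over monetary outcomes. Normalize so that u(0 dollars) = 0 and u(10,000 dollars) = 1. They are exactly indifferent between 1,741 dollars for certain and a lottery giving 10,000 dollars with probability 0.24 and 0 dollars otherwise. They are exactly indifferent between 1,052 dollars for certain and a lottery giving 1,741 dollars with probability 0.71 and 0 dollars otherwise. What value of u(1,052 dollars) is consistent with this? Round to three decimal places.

The first gamble pins u(1,741 dollars): it must equal 0.24·1 + 0.76·0 = 0.24.
Chaining: u(1,052 dollars) = 0.71·0.24 + 0.29·0.00 = 0.1704.

0.170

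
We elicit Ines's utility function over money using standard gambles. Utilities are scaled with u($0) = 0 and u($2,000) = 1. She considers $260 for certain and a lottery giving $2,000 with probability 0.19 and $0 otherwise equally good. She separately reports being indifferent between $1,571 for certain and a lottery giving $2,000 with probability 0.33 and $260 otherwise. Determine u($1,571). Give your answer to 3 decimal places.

0.457

The first gamble pins u($260): it must equal 0.19·1 + 0.81·0 = 0.19.
The second indifference gives u($1,571) = 0.33·u($2,000) + 0.67·u($260) = 0.33·1.00 + 0.67·0.19 = 0.4573.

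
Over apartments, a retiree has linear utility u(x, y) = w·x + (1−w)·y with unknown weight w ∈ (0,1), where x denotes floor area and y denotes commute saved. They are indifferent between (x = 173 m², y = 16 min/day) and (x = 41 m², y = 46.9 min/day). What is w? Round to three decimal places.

u(173,16) = u(41,46.9) means w·173 + (1−w)·16 = w·41 + (1−w)·46.9.
w·(173−41) = (1−w)·(46.9−16), i.e. w·132 = (1−w)·30.9.
Hence w = 30.9/(132+30.9) = 30.9/162.9 = 0.190.

w = 0.190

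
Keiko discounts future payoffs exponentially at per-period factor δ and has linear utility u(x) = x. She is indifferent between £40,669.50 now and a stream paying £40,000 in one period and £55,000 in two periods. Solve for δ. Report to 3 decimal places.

Present value of the stream is 40000·δ + 55000·δ². Indifference gives 40000δ + 55000δ² = 40669.50.
That is, 55000δ² + 40000δ − 40669.50 = 0, a quadratic in δ.
By the quadratic formula (taking the positive root), δ = (−40000 + √10547290000.00) / 110000 ≈ 0.570.

δ ≈ 0.570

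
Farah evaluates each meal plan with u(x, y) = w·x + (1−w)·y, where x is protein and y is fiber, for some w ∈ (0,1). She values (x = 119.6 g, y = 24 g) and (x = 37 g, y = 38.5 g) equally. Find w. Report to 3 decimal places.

w = 0.149

Equating utilities: w·119.6 + (1−w)·24 = w·37 + (1−w)·38.5.
Collecting terms: w·82.6 = (1−w)·14.5.
Hence w = 14.5/(82.6+14.5) = 14.5/97.1 = 0.149.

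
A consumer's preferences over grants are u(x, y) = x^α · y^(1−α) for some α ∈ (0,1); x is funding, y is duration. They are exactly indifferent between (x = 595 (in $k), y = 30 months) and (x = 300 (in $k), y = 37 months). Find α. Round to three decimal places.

The Cobb–Douglas utilities coincide, so 595^α·30^(1−α) = 300^α·37^(1−α).
Taking logs: α·ln 595 + (1−α)·ln 30 = α·ln 300 + (1−α)·ln 37, i.e. α·0.684779 = (1−α)·0.209721.
So α/(1−α) = (0.209721)/(0.684779) = 0.306261, and α = 0.306261/1.306261 ≈ 0.234.

α ≈ 0.234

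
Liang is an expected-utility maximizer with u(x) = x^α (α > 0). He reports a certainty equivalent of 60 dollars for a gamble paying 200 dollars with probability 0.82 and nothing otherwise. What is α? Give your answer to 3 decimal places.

The lottery's expected utility is 0.82·u(200) + 0.18·u(0) = 0.82·200^α (since u(0) = 0 for α > 0).
Indifference: 60^α = 0.82·200^α, so (60/200)^α = 0.82.
Taking logs: α·ln(60/200) = ln(0.82), so α = -0.198451 / -1.203973 ≈ 0.165.

α ≈ 0.165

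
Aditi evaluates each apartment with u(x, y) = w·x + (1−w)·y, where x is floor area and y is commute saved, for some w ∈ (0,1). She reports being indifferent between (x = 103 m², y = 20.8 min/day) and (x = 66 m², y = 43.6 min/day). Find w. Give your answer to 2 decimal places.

Equating utilities: w·103 + (1−w)·20.8 = w·66 + (1−w)·43.6.
w·(103−66) = (1−w)·(43.6−20.8), i.e. w·37 = (1−w)·22.8.
Hence w = 22.8/(37+22.8) = 22.8/59.8 = 0.38.

w = 0.38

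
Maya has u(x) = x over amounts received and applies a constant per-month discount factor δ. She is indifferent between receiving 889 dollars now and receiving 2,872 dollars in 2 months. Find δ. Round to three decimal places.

Indifference means u(889) = δ^2 · u(2872), so δ^2 = u(889)/u(2872).
With u(x) = x: δ^2 = 889/2872 = 0.30954.
So δ = 0.30954^(1/2) ≈ 0.556.

δ ≈ 0.556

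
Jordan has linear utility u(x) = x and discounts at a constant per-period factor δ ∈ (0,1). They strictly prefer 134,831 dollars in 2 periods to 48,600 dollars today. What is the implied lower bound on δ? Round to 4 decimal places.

Under u(x) = x this choice says 48600 < δ^2·134831.
Hence δ^2 > 48600/134831 = 0.36045, and x ↦ x^(1/2) is increasing on (0,∞).
δ > (48600/134831)^(1/2) ≈ 0.6004.

δ > 0.6004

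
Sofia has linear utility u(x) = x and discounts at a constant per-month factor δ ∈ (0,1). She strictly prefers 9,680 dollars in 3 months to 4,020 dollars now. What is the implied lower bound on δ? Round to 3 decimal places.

Under u(x) = x this choice says 4020 < δ^3·9680.
Hence δ^3 > 4020/9680 = 0.41529, and x ↦ x^(1/3) is increasing on (0,∞).
δ > 0.41529^(1/3) = 0.746.

δ > 0.746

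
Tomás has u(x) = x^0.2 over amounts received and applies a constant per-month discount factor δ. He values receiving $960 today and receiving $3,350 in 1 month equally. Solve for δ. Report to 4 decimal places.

Equating discounted utilities: u(960) = δ·u(3350) ⇒ δ = u(960)/u(3350).
Since u(x) = x^0.2, δ = (960/3350)^0.2 = 0.28657^0.2 = 0.77883.

δ ≈ 0.7788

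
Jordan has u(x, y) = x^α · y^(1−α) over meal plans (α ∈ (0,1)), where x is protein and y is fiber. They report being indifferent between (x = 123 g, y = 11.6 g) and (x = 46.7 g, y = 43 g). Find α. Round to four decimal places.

α ≈ 0.5750

The Cobb–Douglas utilities coincide, so 123^α·11.6^(1−α) = 46.7^α·43^(1−α).
(123/46.7)^α = (43/11.6)^(1−α); take logs: α·ln(123/46.7) = (1−α)·ln(43/11.6), i.e. α·0.9684402 = (1−α)·1.3101950.
With A = 0.9684402 and B = 1.3101950: α·A = (1−α)·B, so α = B/(A+B) = 1.3101950/2.2786352 ≈ 0.5750.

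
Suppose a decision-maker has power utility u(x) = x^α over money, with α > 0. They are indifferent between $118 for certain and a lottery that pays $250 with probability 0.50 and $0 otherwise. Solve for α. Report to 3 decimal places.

Since u(0) = 0, the lottery's EU is 0.50·250^α.
Indifference: 118^α = 0.50·250^α, so (118/250)^α = 0.50.
Taking logs: α·ln(118/250) = ln(0.50), so α = -0.693147 / -0.750776 ≈ 0.923.

α ≈ 0.923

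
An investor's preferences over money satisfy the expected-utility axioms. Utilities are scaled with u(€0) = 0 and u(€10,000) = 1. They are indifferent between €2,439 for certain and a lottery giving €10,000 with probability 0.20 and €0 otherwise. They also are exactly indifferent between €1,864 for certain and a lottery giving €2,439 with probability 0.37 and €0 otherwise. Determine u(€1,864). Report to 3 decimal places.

0.074

First, u(€2,439) = 0.20·u(€10,000) + 0.80·u(€0) = 0.20.
Chaining: u(€1,864) = 0.37·0.20 + 0.63·0.00 = 0.0740.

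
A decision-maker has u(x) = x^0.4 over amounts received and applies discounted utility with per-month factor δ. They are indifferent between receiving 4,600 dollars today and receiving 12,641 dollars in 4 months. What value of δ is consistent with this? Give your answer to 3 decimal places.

The payoff in 4 months is discounted by δ^4, so u(4600) = δ^4·u(12641) and δ^4 = u(4600)/u(12641).
With u(x) = x^0.4: δ^4 = 4600^0.4/12641^0.4 = (4600/12641)^0.4 = 0.66741.
Taking the 4th root: δ = 0.66741^(1/4) ≈ 0.904.

δ ≈ 0.904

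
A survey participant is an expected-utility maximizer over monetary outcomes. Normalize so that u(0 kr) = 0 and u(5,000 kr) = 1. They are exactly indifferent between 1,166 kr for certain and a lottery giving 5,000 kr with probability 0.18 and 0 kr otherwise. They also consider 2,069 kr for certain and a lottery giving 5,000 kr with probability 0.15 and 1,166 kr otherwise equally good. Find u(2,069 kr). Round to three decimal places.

From the first indifference, u(1,166 kr) = 0.18·u(5,000 kr) + 0.82·u(0 kr) = 0.18·1 + 0.82·0 = 0.18.
Chaining: u(2,069 kr) = 0.15·1.00 + 0.85·0.18 = 0.3030.

0.303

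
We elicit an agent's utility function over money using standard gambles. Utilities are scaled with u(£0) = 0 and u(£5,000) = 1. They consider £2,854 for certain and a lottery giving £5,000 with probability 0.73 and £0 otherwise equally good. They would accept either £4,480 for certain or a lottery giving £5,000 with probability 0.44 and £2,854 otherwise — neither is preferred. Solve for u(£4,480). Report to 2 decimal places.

First, u(£2,854) = 0.73·u(£5,000) + 0.27·u(£0) = 0.73.
Chaining: u(£4,480) = 0.44·1.00 + 0.56·0.73 = 0.8488.

0.85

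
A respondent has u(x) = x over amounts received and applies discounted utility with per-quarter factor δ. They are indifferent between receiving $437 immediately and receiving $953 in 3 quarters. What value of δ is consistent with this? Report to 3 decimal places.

δ ≈ 0.771

Equating discounted utilities: u(437) = δ^3·u(953) ⇒ δ^3 = u(437)/u(953).
With u(x) = x: δ^3 = 437/953 = 0.45855.
Hence δ = (0.45855)^(1/3) = 0.77113.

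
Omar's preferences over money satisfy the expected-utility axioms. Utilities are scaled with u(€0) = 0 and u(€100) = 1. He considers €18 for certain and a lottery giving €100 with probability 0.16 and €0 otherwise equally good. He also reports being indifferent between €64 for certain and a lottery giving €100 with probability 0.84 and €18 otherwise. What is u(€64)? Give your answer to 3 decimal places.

0.866

First, u(€18) = 0.16·u(€100) + 0.84·u(€0) = 0.16.
Chaining: u(€64) = 0.84·1.00 + 0.16·0.16 = 0.8656.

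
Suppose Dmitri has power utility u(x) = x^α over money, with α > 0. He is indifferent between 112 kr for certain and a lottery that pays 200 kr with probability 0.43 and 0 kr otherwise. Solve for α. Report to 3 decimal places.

EU(lottery) = 0.43·200^α + 0.57·0 = 0.43·200^α.
Equating: 112^α = 0.43·200^α, i.e. 0.5600^α = 0.43.
Take logs: α = ln 0.43 / ln(112/200) ≈ 1.45558.

α ≈ 1.456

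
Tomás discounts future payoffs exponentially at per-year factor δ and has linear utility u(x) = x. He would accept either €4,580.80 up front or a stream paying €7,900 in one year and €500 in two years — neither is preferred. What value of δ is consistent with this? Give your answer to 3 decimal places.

Equating present values: 4580.80 = 7900δ + 500δ².
Rearranged: 500δ² + 7900δ − 4580.80 = 0.
By the quadratic formula (taking the positive root), δ = (−7900 + √71571600.00) / 1000 ≈ 0.560.

δ ≈ 0.560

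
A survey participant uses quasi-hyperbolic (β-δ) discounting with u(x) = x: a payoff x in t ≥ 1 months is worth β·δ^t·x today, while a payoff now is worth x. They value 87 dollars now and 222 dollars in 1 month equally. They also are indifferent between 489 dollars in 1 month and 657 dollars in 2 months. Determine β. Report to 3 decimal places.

The second indifference involves only future payoffs, so β cancels: β·δ^1·489 = β·δ^2·657, giving δ = 489/657 = 0.74429.
Substituting δ into 87 = β·δ·222: β = 87/(165.233) ≈ 0.527.

β ≈ 0.527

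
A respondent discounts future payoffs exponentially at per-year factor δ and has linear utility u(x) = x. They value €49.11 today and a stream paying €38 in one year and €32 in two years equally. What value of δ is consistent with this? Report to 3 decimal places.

The stream is worth 38δ + 32δ² today, so 38δ + 32δ² = 49.11.
So 32δ² + 38δ − 49.11 = 0.
The positive root is δ = [−38 + √(38² + 4·32·49.11)] / (2·32) = (−38 + 87.921)/64 ≈ 0.780.

δ ≈ 0.780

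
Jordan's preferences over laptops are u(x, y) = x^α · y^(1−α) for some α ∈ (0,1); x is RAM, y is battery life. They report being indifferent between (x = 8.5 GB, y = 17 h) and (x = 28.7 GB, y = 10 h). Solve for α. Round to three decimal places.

Indifference: 8.5^α · 17^(1−α) = 28.7^α · 10^(1−α).
Rearrange to (8.5/28.7)^α = (10/17)^(1−α) and take logs: α·-1.216831 = (1−α)·-0.530628.
So α/(1−α) = (-0.530628)/(-1.216831) = 0.436074, and α = 0.436074/1.436074 ≈ 0.304.

α ≈ 0.304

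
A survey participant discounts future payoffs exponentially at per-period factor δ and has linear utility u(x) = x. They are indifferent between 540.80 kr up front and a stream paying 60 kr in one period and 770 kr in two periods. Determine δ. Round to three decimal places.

Equating present values: 540.80 = 60δ + 770δ².
Rearranged: 770δ² + 60δ − 540.80 = 0.
By the quadratic formula (taking the positive root), δ = (−60 + √1669264.00) / 1540 ≈ 0.800.

δ ≈ 0.800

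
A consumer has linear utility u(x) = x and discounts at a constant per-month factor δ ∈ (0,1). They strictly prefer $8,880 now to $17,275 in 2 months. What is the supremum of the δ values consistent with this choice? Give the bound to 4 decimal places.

The preference means 8880 > δ^2·17275.
Hence δ^2 < 8880/17275 = 0.51404, and x ↦ x^(1/2) is increasing on (0,∞).
δ < 0.51404^(1/2) = 0.7170.

δ < 0.7170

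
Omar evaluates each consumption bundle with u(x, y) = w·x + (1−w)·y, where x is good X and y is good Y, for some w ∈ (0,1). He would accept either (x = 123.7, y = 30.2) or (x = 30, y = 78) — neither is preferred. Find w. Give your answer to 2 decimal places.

Indifference: w·123.7 + (1−w)·30.2 = w·30 + (1−w)·78.
Rearranging, 93.7·w − 47.8·(1−w) = 0.
The marginal rate of substitution is 47.8/93.7, so w = 47.8/(93.7+47.8) = 0.34.

w = 0.34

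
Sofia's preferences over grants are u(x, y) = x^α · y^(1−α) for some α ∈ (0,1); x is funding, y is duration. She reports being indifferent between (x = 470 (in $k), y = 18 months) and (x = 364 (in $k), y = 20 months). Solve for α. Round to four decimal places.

α ≈ 0.2919

The Cobb–Douglas utilities coincide, so 470^α·18^(1−α) = 364^α·20^(1−α).
Rearrange to (470/364)^α = (20/18)^(1−α) and take logs: α·0.2555788 = (1−α)·0.1053605.
So α/(1−α) = (0.1053605)/(0.2555788) = 0.4122427, and α = 0.4122427/1.4122427 ≈ 0.2919.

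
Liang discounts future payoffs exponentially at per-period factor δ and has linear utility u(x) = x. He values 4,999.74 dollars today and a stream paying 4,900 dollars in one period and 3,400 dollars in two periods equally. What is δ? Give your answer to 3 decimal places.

δ ≈ 0.690

The stream is worth 4900δ + 3400δ² today, so 4900δ + 3400δ² = 4999.74.
Rearranged: 3400δ² + 4900δ − 4999.74 = 0.
δ = (−4900 + √(4900² + 4·3400·4999.74)) / (2·3400) = (−4900 + √92006464.00) / 6800 ≈ 0.690.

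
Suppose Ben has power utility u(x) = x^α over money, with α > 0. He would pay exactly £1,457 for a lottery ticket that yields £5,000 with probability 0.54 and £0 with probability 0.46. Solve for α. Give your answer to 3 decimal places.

α ≈ 0.500

Since u(0) = 0, the lottery's EU is 0.54·5000^α.
Indifference: 1457^α = 0.54·5000^α, so (1457/5000)^α = 0.54.
Taking logs: α·ln(1457/5000) = ln(0.54), so α = -0.616186 / -1.233058 ≈ 0.500.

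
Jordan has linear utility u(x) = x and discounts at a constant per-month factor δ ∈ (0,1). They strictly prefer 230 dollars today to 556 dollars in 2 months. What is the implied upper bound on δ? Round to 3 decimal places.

δ < 0.643

Under u(x) = x this choice says 230 > δ^2·556.
So δ^2 < 230/556 = 0.41367; taking the square root of both positive sides preserves the inequality.
δ < 0.41367^(1/2) = 0.643.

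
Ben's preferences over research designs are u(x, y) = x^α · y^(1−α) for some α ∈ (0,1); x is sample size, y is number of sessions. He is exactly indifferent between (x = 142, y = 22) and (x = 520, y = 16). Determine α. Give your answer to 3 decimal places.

α ≈ 0.197

Indifference: 142^α · 22^(1−α) = 520^α · 16^(1−α).
Rearrange to (142/520)^α = (16/22)^(1−α) and take logs: α·-1.298002 = (1−α)·-0.318454.
Thus α·(-1.616456) = -0.318454, so α = -0.318454/-1.616456 ≈ 0.197.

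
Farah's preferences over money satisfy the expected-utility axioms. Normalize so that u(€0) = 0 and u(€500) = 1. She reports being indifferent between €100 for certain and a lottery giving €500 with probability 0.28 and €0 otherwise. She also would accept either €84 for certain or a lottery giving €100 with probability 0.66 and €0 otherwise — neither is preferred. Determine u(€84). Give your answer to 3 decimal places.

0.185

First, u(€100) = 0.28·u(€500) + 0.72·u(€0) = 0.28.
Chaining: u(€84) = 0.66·0.28 + 0.34·0.00 = 0.1848.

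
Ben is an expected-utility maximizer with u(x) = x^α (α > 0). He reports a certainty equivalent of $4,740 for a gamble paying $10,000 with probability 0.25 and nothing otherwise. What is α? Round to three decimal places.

α ≈ 1.857

The lottery's expected utility is 0.25·u(10000) + 0.75·u(0) = 0.25·10000^α (since u(0) = 0 for α > 0).
Equating: 4740^α = 0.25·10000^α, i.e. 0.4740^α = 0.25.
Take logs: α = ln 0.25 / ln(4740/10000) ≈ 1.85694.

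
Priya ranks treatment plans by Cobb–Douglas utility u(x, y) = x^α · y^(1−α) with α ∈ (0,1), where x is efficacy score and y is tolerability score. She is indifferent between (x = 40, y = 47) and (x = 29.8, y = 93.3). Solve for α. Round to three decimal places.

Set the two utilities equal: 40^α·47^(1−α) = 29.8^α·93.3^(1−α).
Taking logs: α·ln 40 + (1−α)·ln 47 = α·ln 29.8 + (1−α)·ln 93.3, i.e. α·0.294371 = (1−α)·0.685673.
Thus α·(0.980044) = 0.685673, so α = 0.685673/0.980044 ≈ 0.700.

α ≈ 0.700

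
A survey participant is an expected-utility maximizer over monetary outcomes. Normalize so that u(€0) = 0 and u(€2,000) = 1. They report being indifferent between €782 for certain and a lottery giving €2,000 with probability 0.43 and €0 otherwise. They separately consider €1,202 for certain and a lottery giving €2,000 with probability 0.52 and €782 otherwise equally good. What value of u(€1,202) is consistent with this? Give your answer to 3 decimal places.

First, u(€782) = 0.43·u(€2,000) + 0.57·u(€0) = 0.43.
The second indifference gives u(€1,202) = 0.52·u(€2,000) + 0.48·u(€782) = 0.52·1.00 + 0.48·0.43 = 0.7264.

0.726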